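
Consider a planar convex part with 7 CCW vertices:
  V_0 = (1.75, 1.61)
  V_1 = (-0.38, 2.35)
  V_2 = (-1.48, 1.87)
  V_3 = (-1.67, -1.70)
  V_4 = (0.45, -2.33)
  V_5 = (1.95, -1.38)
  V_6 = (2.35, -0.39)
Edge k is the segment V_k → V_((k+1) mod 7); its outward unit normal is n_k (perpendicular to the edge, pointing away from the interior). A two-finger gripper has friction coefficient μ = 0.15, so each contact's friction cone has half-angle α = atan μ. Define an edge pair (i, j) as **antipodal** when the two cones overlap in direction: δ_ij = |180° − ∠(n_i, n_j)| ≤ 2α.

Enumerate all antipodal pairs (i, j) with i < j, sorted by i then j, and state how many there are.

α = atan 0.15 = 8.53°;  2α = 17.06°
n_0 = (+0.3282, +0.9446)
n_1 = (-0.3999, +0.9165)
n_2 = (-0.9986, +0.0531)
n_3 = (-0.2849, -0.9586)
n_4 = (+0.5351, -0.8448)
n_5 = (+0.9272, -0.3746)
n_6 = (+0.9578, +0.2873)
  (0,1): δ = 137.27°  ·
  (0,2): δ = 73.89°  ·
  (0,3): δ = 2.61°  ✓
  (0,4): δ = 51.51°  ·
  (0,5): δ = 87.16°  ·
  (0,6): δ = 125.86°  ·
  (1,2): δ = 116.62°  ·
  (1,3): δ = 40.13°  ·
  (1,4): δ = 8.77°  ✓
  (1,5): δ = 44.42°  ·
  (1,6): δ = 83.12°  ·
  (2,3): δ = 103.50°  ·
  (2,4): δ = 54.61°  ·
  (2,5): δ = 18.95°  ·
  (2,6): δ = 19.75°  ·
  (3,4): δ = 131.10°  ·
  (3,5): δ = 95.45°  ·
  (3,6): δ = 56.75°  ·
  (4,5): δ = 144.35°  ·
  (4,6): δ = 105.65°  ·
  (5,6): δ = 141.30°  ·
antipodal pairs: 2

count = 2; pairs: (0,3), (1,4)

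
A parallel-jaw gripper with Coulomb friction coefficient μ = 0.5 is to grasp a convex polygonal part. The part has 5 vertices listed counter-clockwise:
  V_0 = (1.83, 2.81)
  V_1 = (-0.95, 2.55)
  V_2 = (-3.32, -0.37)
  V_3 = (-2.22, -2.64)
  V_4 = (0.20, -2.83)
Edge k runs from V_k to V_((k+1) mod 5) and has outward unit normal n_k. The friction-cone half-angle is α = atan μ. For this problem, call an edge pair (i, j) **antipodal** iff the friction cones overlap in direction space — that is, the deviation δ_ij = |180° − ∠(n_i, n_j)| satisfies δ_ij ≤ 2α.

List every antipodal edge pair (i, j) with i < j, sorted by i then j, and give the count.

count = 3; pairs: (0,3), (1,4), (2,4)

α = atan 0.5 = 26.57°;  2α = 53.13°
n_0 = (-0.0931, +0.9957)
n_1 = (-0.7764, +0.6302)
n_2 = (-0.8999, -0.4361)
n_3 = (-0.0783, -0.9969)
n_4 = (+0.9607, -0.2776)
  (0,1): δ = 134.41°  ·
  (0,2): δ = 69.49°  ·
  (0,3): δ = 9.83°  ✓
  (0,4): δ = 68.54°  ·
  (1,2): δ = 115.08°  ·
  (1,3): δ = 55.42°  ·
  (1,4): δ = 22.94°  ✓
  (2,3): δ = 120.34°  ·
  (2,4): δ = 41.97°  ✓
  (3,4): δ = 101.63°  ·
antipodal pairs: 3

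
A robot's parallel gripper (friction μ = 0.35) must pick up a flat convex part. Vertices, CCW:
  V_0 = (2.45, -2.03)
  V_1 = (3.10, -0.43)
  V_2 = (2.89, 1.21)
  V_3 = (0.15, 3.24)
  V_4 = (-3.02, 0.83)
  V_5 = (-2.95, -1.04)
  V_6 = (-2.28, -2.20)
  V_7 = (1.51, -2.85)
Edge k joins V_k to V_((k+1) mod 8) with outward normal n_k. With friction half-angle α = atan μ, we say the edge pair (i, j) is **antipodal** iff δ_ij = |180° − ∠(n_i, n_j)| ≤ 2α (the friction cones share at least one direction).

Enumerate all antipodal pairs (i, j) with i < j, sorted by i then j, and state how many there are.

α = atan 0.35 = 19.29°;  2α = 38.58°
n_0 = (+0.9265, -0.3764)
n_1 = (+0.9919, +0.1270)
n_2 = (+0.5953, +0.8035)
n_3 = (-0.6052, +0.7961)
n_4 = (-0.9993, -0.0374)
n_5 = (-0.8659, -0.5002)
n_6 = (-0.1690, -0.9856)
n_7 = (+0.6574, -0.7536)
  (0,1): δ = 150.59°  ·
  (0,2): δ = 104.42°  ·
  (0,3): δ = 30.65°  ✓
  (0,4): δ = 24.25°  ✓
  (0,5): δ = 52.12°  ·
  (0,6): δ = 102.38°  ·
  (0,7): δ = 153.21°  ·
  (1,2): δ = 133.83°  ·
  (1,3): δ = 60.05°  ·
  (1,4): δ = 5.15°  ✓
  (1,5): δ = 22.71°  ✓
  (1,6): δ = 72.97°  ·
  (1,7): δ = 123.80°  ·
  (2,3): δ = 106.22°  ·
  (2,4): δ = 51.32°  ·
  (2,5): δ = 23.46°  ✓
  (2,6): δ = 26.80°  ✓
  (2,7): δ = 77.63°  ·
  (3,4): δ = 125.10°  ·
  (3,5): δ = 97.23°  ·
  (3,6): δ = 46.98°  ·
  (3,7): δ = 3.86°  ✓
  (4,5): δ = 152.13°  ·
  (4,6): δ = 101.88°  ·
  (4,7): δ = 51.04°  ·
  (5,6): δ = 129.74°  ·
  (5,7): δ = 78.91°  ·
  (6,7): δ = 129.17°  ·
antipodal pairs: 7

count = 7; pairs: (0,3), (0,4), (1,4), (1,5), (2,5), (2,6), (3,7)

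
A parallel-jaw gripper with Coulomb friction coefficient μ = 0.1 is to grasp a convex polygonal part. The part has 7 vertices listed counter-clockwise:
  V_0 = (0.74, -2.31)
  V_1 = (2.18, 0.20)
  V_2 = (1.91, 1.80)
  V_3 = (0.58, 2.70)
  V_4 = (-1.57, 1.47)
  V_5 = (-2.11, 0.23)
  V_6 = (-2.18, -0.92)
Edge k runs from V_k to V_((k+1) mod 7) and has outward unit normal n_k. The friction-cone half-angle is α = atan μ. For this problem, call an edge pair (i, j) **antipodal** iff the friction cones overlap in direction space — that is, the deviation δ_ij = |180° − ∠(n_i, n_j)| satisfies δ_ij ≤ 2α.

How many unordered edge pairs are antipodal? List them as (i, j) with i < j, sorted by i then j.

count = 2; pairs: (0,4), (2,6)

α = atan 0.1 = 5.71°;  2α = 11.42°
n_0 = (+0.8674, -0.4976)
n_1 = (+0.9861, +0.1664)
n_2 = (+0.5604, +0.8282)
n_3 = (-0.4966, +0.8680)
n_4 = (-0.9168, +0.3993)
n_5 = (-0.9982, +0.0608)
n_6 = (-0.4298, -0.9029)
  (0,1): δ = 140.58°  ·
  (0,2): δ = 94.24°  ·
  (0,3): δ = 30.38°  ·
  (0,4): δ = 6.31°  ✓
  (0,5): δ = 26.36°  ·
  (0,6): δ = 94.39°  ·
  (1,2): δ = 133.66°  ·
  (1,3): δ = 69.80°  ·
  (1,4): δ = 33.11°  ·
  (1,5): δ = 13.06°  ·
  (1,6): δ = 54.97°  ·
  (2,3): δ = 116.14°  ·
  (2,4): δ = 79.45°  ·
  (2,5): δ = 59.40°  ·
  (2,6): δ = 8.63°  ✓
  (3,4): δ = 143.31°  ·
  (3,5): δ = 123.26°  ·
  (3,6): δ = 55.23°  ·
  (4,5): δ = 159.95°  ·
  (4,6): δ = 91.92°  ·
  (5,6): δ = 111.97°  ·
antipodal pairs: 2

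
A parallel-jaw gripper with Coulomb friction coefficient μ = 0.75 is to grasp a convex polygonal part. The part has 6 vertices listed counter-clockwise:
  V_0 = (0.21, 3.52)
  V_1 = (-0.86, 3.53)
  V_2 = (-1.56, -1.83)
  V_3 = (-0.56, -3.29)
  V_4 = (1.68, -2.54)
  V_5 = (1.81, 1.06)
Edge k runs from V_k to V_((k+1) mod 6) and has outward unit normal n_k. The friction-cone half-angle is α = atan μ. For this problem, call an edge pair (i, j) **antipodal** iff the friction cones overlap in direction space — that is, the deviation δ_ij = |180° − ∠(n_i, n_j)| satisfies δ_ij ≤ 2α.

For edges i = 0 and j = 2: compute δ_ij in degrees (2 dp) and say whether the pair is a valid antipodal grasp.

α = atan 0.75 = 36.87°;  2α = 73.74°
edge 0: e_0 = (-1.07, +0.01);  n_0 = (+0.0093, +1.0000)
edge 2: e_2 = (+1.00, -1.46);  n_2 = (-0.8250, -0.5651)
∠(n_0, n_2) = 124.94°
δ = |180° − 124.94°| = 55.06°
55.06° ≤ 2α = 73.74°  →  valid

δ = 55.06°, valid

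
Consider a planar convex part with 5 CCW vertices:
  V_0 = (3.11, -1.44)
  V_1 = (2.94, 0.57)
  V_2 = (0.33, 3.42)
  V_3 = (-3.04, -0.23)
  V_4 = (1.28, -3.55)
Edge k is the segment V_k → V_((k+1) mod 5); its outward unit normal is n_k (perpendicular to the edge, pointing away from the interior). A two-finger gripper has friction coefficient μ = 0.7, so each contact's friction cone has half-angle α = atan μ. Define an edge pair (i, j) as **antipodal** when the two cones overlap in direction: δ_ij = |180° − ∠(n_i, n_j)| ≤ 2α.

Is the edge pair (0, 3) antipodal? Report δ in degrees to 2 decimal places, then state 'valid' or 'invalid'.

δ = 47.62°, valid

α = atan 0.7 = 34.99°;  2α = 69.98°
edge 0: e_0 = (-0.17, +2.01);  n_0 = (+0.9964, +0.0843)
edge 3: e_3 = (+4.32, -3.32);  n_3 = (-0.6094, -0.7929)
∠(n_0, n_3) = 132.38°
δ = |180° − 132.38°| = 47.62°
47.62° ≤ 2α = 69.98°  →  valid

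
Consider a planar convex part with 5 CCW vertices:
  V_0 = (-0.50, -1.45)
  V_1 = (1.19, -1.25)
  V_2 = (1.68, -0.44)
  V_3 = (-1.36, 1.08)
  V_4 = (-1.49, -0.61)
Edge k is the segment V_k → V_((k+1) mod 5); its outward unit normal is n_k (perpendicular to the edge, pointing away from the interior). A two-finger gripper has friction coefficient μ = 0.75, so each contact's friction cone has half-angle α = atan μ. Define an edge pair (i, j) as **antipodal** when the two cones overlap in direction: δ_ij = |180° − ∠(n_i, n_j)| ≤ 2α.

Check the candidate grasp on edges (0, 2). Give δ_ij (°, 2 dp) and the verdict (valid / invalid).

α = atan 0.75 = 36.87°;  2α = 73.74°
edge 0: e_0 = (+1.69, +0.20);  n_0 = (+0.1175, -0.9931)
edge 2: e_2 = (-3.04, +1.52);  n_2 = (+0.4472, +0.8944)
∠(n_0, n_2) = 146.69°
δ = |180° − 146.69°| = 33.31°
33.31° ≤ 2α = 73.74°  →  valid

δ = 33.31°, valid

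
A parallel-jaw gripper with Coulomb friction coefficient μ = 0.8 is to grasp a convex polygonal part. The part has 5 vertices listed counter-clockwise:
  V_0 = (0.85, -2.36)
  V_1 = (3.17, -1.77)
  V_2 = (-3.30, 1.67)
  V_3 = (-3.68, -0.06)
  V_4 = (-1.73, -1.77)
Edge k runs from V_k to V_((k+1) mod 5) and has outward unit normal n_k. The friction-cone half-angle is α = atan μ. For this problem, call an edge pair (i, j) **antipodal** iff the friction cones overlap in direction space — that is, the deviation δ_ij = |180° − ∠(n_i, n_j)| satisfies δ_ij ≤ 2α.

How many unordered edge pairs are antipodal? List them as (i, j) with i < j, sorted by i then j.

α = atan 0.8 = 38.66°;  2α = 77.32°
n_0 = (+0.2465, -0.9692)
n_1 = (+0.4695, +0.8830)
n_2 = (-0.9767, +0.2145)
n_3 = (-0.6593, -0.7519)
n_4 = (-0.2229, -0.9748)
  (0,1): δ = 42.27°  ✓
  (0,2): δ = 63.34°  ✓
  (0,3): δ = 124.48°  ·
  (0,4): δ = 152.85°  ·
  (1,2): δ = 74.39°  ✓
  (1,3): δ = 13.25°  ✓
  (1,4): δ = 15.12°  ✓
  (2,3): δ = 118.86°  ·
  (2,4): δ = 90.49°  ·
  (3,4): δ = 151.63°  ·
antipodal pairs: 5

count = 5; pairs: (0,1), (0,2), (1,2), (1,3), (1,4)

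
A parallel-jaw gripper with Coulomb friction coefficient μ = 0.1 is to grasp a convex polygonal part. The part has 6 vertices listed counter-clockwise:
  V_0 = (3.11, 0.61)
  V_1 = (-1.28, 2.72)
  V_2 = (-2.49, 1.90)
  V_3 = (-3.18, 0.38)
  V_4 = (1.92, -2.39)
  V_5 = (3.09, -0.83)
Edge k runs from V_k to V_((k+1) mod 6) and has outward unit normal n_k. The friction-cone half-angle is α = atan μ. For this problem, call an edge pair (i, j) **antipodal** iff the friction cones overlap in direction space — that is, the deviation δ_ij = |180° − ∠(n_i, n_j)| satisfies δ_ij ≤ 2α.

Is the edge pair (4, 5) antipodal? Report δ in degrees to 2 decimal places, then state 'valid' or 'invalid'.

α = atan 0.1 = 5.71°;  2α = 11.42°
edge 4: e_4 = (+1.17, +1.56);  n_4 = (+0.8000, -0.6000)
edge 5: e_5 = (+0.02, +1.44);  n_5 = (+0.9999, -0.0139)
∠(n_4, n_5) = 36.07°
δ = |180° − 36.07°| = 143.93°
143.93° > 2α = 11.42°  →  invalid

δ = 143.93°, invalid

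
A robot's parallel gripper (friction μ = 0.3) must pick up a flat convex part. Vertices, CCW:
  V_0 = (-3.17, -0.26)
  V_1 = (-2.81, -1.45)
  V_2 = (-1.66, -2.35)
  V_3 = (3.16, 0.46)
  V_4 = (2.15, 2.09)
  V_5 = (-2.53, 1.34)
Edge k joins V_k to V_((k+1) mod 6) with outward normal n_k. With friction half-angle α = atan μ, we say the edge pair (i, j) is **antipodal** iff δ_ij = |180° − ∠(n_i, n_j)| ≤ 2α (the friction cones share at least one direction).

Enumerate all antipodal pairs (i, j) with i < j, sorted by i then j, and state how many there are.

count = 3; pairs: (0,3), (1,3), (2,4)

α = atan 0.3 = 16.70°;  2α = 33.40°
n_0 = (-0.9572, -0.2896)
n_1 = (-0.6163, -0.7875)
n_2 = (+0.5036, -0.8639)
n_3 = (+0.8500, +0.5267)
n_4 = (-0.1582, +0.9874)
n_5 = (-0.9285, +0.3714)
  (0,1): δ = 144.88°  ·
  (0,2): δ = 76.59°  ·
  (0,3): δ = 14.95°  ✓
  (0,4): δ = 82.27°  ·
  (0,5): δ = 141.37°  ·
  (1,2): δ = 111.71°  ·
  (1,3): δ = 20.17°  ✓
  (1,4): δ = 47.15°  ·
  (1,5): δ = 106.25°  ·
  (2,3): δ = 88.46°  ·
  (2,4): δ = 21.14°  ✓
  (2,5): δ = 37.96°  ·
  (3,4): δ = 112.68°  ·
  (3,5): δ = 53.59°  ·
  (4,5): δ = 120.91°  ·
antipodal pairs: 3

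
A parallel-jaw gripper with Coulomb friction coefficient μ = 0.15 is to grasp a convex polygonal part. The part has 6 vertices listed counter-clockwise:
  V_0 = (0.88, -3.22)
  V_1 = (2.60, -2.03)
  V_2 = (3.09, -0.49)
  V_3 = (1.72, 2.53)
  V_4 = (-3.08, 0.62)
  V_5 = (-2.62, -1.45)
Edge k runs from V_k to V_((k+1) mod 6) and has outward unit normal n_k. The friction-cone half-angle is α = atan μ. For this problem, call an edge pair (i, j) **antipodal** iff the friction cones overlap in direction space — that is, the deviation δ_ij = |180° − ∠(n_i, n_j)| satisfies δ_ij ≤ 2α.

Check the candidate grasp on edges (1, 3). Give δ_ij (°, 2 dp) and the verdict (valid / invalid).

α = atan 0.15 = 8.53°;  2α = 17.06°
edge 1: e_1 = (+0.49, +1.54);  n_1 = (+0.9529, -0.3032)
edge 3: e_3 = (-4.80, -1.91);  n_3 = (-0.3697, +0.9291)
∠(n_1, n_3) = 129.35°
δ = |180° − 129.35°| = 50.65°
50.65° > 2α = 17.06°  →  invalid

δ = 50.65°, invalid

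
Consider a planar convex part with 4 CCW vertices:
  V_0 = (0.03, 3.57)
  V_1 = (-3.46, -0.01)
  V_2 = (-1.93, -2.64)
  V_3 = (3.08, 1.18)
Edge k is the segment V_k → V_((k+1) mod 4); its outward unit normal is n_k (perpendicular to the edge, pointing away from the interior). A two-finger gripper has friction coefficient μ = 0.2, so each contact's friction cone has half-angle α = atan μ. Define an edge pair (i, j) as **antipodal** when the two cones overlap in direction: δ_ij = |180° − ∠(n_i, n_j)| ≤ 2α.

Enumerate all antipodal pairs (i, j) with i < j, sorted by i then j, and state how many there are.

count = 2; pairs: (0,2), (1,3)

α = atan 0.2 = 11.31°;  2α = 22.62°
n_0 = (-0.7161, +0.6980)
n_1 = (-0.8644, -0.5028)
n_2 = (+0.6063, -0.7952)
n_3 = (+0.6168, +0.7871)
  (0,1): δ = 105.54°  ·
  (0,2): δ = 8.40°  ✓
  (0,3): δ = 96.19°  ·
  (1,2): δ = 82.86°  ·
  (1,3): δ = 21.73°  ✓
  (2,3): δ = 75.41°  ·
antipodal pairs: 2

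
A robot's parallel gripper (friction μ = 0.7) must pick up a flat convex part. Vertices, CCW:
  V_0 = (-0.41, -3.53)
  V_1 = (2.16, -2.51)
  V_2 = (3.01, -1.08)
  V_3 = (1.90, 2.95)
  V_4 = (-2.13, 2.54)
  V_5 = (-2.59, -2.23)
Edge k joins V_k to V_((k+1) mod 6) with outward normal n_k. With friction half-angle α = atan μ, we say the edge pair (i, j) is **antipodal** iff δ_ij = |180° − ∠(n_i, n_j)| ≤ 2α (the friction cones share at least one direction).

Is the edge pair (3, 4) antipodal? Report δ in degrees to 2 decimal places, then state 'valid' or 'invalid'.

α = atan 0.7 = 34.99°;  2α = 69.98°
edge 3: e_3 = (-4.03, -0.41);  n_3 = (-0.1012, +0.9949)
edge 4: e_4 = (-0.46, -4.77);  n_4 = (-0.9954, +0.0960)
∠(n_3, n_4) = 78.68°
δ = |180° − 78.68°| = 101.32°
101.32° > 2α = 69.98°  →  invalid

δ = 101.32°, invalid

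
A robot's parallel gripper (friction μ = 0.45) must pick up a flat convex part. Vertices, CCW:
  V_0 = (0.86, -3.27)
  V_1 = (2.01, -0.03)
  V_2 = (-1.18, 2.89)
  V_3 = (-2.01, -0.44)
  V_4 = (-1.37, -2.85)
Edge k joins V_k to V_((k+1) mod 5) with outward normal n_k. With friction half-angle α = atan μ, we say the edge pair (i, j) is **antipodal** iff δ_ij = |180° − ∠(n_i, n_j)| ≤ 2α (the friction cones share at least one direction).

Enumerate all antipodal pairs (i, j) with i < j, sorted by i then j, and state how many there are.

count = 4; pairs: (0,2), (0,3), (1,3), (1,4)

α = atan 0.45 = 24.23°;  2α = 48.46°
n_0 = (+0.9424, -0.3345)
n_1 = (+0.6752, +0.7376)
n_2 = (-0.9703, +0.2418)
n_3 = (-0.9665, -0.2567)
n_4 = (-0.1851, -0.9827)
  (0,1): δ = 112.93°  ·
  (0,2): δ = 5.55°  ✓
  (0,3): δ = 34.41°  ✓
  (0,4): δ = 98.88°  ·
  (1,2): δ = 61.53°  ·
  (1,3): δ = 32.66°  ✓
  (1,4): δ = 31.80°  ✓
  (2,3): δ = 151.13°  ·
  (2,4): δ = 86.67°  ·
  (3,4): δ = 115.54°  ·
antipodal pairs: 4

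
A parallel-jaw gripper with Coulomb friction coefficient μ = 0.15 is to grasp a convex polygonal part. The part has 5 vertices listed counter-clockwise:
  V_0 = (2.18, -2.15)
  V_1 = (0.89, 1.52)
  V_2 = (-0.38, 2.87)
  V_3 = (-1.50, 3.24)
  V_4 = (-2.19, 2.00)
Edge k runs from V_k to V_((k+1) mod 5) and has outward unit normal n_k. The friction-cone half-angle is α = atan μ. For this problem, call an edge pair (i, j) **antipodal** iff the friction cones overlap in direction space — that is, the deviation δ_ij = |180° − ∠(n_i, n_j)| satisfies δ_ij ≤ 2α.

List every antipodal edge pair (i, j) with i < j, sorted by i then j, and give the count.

count = 1; pairs: (1,4)

α = atan 0.15 = 8.53°;  2α = 17.06°
n_0 = (+0.9434, +0.3316)
n_1 = (+0.7284, +0.6852)
n_2 = (+0.3137, +0.9495)
n_3 = (-0.8738, +0.4862)
n_4 = (-0.6886, -0.7251)
  (0,1): δ = 156.12°  ·
  (0,2): δ = 127.65°  ·
  (0,3): δ = 48.46°  ·
  (0,4): δ = 27.11°  ·
  (1,2): δ = 151.53°  ·
  (1,3): δ = 72.34°  ·
  (1,4): δ = 3.23°  ✓
  (2,3): δ = 100.81°  ·
  (2,4): δ = 25.24°  ·
  (3,4): δ = 104.43°  ·
antipodal pairs: 1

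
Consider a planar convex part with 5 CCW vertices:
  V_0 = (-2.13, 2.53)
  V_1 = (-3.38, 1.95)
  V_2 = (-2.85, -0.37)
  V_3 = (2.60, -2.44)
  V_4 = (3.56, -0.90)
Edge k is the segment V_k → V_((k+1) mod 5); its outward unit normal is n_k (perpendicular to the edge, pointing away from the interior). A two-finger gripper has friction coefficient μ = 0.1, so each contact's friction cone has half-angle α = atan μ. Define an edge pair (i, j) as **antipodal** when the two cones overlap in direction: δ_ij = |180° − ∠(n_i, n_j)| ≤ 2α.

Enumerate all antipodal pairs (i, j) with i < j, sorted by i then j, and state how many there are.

α = atan 0.1 = 5.71°;  2α = 11.42°
n_0 = (-0.4209, +0.9071)
n_1 = (-0.9749, -0.2227)
n_2 = (-0.3551, -0.9348)
n_3 = (+0.8486, -0.5290)
n_4 = (+0.5163, +0.8564)
  (0,1): δ = 102.02°  ·
  (0,2): δ = 45.69°  ·
  (0,3): δ = 33.17°  ·
  (0,4): δ = 124.03°  ·
  (1,2): δ = 123.67°  ·
  (1,3): δ = 44.81°  ·
  (1,4): δ = 46.05°  ·
  (2,3): δ = 101.14°  ·
  (2,4): δ = 10.28°  ✓
  (3,4): δ = 89.14°  ·
antipodal pairs: 1

count = 1; pairs: (2,4)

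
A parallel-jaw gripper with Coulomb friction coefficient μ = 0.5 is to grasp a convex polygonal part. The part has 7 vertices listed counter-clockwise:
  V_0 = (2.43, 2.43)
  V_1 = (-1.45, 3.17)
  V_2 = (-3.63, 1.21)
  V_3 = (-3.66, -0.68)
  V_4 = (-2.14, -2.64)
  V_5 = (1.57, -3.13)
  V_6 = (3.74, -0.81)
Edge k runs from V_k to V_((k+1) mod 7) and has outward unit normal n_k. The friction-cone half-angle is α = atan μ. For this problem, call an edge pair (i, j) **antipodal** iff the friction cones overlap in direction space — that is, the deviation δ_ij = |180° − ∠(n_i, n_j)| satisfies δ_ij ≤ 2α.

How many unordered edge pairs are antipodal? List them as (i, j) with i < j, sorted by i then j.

count = 7; pairs: (0,3), (0,4), (1,4), (1,5), (2,5), (2,6), (3,6)

α = atan 0.5 = 26.57°;  2α = 53.13°
n_0 = (+0.1873, +0.9823)
n_1 = (-0.6686, +0.7436)
n_2 = (-0.9999, +0.0159)
n_3 = (-0.7902, -0.6128)
n_4 = (-0.1309, -0.9914)
n_5 = (+0.7303, -0.6831)
n_6 = (+0.9271, +0.3748)
  (0,1): δ = 127.24°  ·
  (0,2): δ = 80.11°  ·
  (0,3): δ = 41.41°  ✓
  (0,4): δ = 3.27°  ✓
  (0,5): δ = 57.71°  ·
  (0,6): δ = 122.81°  ·
  (1,2): δ = 132.87°  ·
  (1,3): δ = 94.16°  ·
  (1,4): δ = 49.48°  ✓
  (1,5): δ = 4.96°  ✓
  (1,6): δ = 70.06°  ·
  (2,3): δ = 141.30°  ·
  (2,4): δ = 96.61°  ·
  (2,5): δ = 42.18°  ✓
  (2,6): δ = 22.92°  ✓
  (3,4): δ = 135.32°  ·
  (3,5): δ = 80.88°  ·
  (3,6): δ = 15.78°  ✓
  (4,5): δ = 125.56°  ·
  (4,6): δ = 60.46°  ·
  (5,6): δ = 114.90°  ·
antipodal pairs: 7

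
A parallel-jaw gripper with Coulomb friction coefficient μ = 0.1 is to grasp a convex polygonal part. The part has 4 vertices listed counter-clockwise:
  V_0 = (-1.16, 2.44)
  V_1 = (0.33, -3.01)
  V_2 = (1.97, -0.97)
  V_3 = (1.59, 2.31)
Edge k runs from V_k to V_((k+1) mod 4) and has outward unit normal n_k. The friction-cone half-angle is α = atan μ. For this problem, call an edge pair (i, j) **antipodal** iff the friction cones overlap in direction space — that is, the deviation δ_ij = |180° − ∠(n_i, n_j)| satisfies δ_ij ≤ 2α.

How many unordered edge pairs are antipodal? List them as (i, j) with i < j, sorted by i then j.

α = atan 0.1 = 5.71°;  2α = 11.42°
n_0 = (-0.9646, -0.2637)
n_1 = (+0.7794, -0.6266)
n_2 = (+0.9934, +0.1151)
n_3 = (+0.0472, +0.9989)
  (0,1): δ = 54.09°  ·
  (0,2): δ = 8.68°  ✓
  (0,3): δ = 72.00°  ·
  (1,2): δ = 134.59°  ·
  (1,3): δ = 53.91°  ·
  (2,3): δ = 99.31°  ·
antipodal pairs: 1

count = 1; pairs: (0,2)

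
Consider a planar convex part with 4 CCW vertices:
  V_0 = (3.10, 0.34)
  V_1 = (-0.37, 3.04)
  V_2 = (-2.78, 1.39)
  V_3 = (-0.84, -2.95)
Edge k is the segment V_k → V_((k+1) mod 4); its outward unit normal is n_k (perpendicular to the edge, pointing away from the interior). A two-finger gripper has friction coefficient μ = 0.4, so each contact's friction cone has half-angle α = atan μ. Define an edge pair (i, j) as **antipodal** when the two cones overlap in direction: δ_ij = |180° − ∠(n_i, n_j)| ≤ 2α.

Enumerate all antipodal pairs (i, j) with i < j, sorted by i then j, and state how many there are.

count = 2; pairs: (0,2), (1,3)

α = atan 0.4 = 21.80°;  2α = 43.60°
n_0 = (+0.6141, +0.7892)
n_1 = (-0.5649, +0.8251)
n_2 = (-0.9129, -0.4081)
n_3 = (+0.6410, -0.7676)
  (0,1): δ = 107.72°  ·
  (0,2): δ = 28.03°  ✓
  (0,3): δ = 77.75°  ·
  (1,2): δ = 100.31°  ·
  (1,3): δ = 5.47°  ✓
  (2,3): δ = 74.22°  ·
antipodal pairs: 2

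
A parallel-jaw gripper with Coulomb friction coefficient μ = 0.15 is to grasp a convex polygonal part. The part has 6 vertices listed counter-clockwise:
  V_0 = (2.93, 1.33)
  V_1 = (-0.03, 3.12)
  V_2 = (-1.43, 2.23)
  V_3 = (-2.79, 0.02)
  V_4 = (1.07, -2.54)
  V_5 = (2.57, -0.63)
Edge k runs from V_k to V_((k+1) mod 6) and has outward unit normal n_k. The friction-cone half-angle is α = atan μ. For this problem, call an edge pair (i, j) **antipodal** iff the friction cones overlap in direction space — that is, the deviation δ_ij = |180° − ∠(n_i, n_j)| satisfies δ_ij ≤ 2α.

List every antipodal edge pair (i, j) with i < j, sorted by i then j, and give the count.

count = 2; pairs: (0,3), (2,4)

α = atan 0.15 = 8.53°;  2α = 17.06°
n_0 = (+0.5175, +0.8557)
n_1 = (-0.5365, +0.8439)
n_2 = (-0.8517, +0.5241)
n_3 = (-0.5527, -0.8334)
n_4 = (+0.7865, -0.6176)
n_5 = (+0.9835, -0.1807)
  (0,1): δ = 116.39°  ·
  (0,2): δ = 90.44°  ·
  (0,3): δ = 2.39°  ✓
  (0,4): δ = 83.02°  ·
  (0,5): δ = 110.75°  ·
  (1,2): δ = 154.05°  ·
  (1,3): δ = 66.00°  ·
  (1,4): δ = 19.41°  ·
  (1,5): δ = 47.15°  ·
  (2,3): δ = 91.95°  ·
  (2,4): δ = 6.54°  ✓
  (2,5): δ = 21.20°  ·
  (3,4): δ = 94.59°  ·
  (3,5): δ = 66.85°  ·
  (4,5): δ = 152.26°  ·
antipodal pairs: 2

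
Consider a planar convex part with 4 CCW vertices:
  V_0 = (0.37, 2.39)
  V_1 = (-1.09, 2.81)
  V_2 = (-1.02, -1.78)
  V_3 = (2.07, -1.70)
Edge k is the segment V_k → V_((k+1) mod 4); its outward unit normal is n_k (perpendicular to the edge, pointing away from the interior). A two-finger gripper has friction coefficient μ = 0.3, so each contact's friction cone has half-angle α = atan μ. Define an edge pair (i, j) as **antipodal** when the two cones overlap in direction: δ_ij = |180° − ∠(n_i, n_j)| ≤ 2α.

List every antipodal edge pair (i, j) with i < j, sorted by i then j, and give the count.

count = 2; pairs: (0,2), (1,3)

α = atan 0.3 = 16.70°;  2α = 33.40°
n_0 = (+0.2765, +0.9610)
n_1 = (-0.9999, -0.0152)
n_2 = (+0.0259, -0.9997)
n_3 = (+0.9234, +0.3838)
  (0,1): δ = 73.08°  ·
  (0,2): δ = 17.53°  ✓
  (0,3): δ = 128.62°  ·
  (1,2): δ = 89.39°  ·
  (1,3): δ = 21.70°  ✓
  (2,3): δ = 68.91°  ·
antipodal pairs: 2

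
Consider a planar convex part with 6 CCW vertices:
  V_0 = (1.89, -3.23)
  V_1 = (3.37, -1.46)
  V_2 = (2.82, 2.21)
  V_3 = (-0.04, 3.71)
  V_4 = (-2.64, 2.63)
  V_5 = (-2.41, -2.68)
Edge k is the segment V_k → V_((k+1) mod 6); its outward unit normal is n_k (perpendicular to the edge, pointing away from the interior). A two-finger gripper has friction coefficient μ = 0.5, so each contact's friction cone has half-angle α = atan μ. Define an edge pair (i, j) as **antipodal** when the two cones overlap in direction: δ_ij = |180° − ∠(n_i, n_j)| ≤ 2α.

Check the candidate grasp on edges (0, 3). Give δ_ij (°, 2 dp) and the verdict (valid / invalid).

α = atan 0.5 = 26.57°;  2α = 53.13°
edge 0: e_0 = (+1.48, +1.77);  n_0 = (+0.7672, -0.6415)
edge 3: e_3 = (-2.60, -1.08);  n_3 = (-0.3836, +0.9235)
∠(n_0, n_3) = 152.46°
δ = |180° − 152.46°| = 27.54°
27.54° ≤ 2α = 53.13°  →  valid

δ = 27.54°, valid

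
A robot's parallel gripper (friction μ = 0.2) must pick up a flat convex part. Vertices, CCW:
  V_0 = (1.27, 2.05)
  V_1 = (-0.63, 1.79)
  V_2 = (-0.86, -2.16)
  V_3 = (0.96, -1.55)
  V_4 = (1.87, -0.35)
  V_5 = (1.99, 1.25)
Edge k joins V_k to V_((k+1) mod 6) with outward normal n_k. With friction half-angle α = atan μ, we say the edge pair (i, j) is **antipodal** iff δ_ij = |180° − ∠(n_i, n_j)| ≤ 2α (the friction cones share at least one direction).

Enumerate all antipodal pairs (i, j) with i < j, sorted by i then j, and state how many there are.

α = atan 0.2 = 11.31°;  2α = 22.62°
n_0 = (-0.1356, +0.9908)
n_1 = (-0.9983, +0.0581)
n_2 = (+0.3178, -0.9482)
n_3 = (+0.7968, -0.6042)
n_4 = (+0.9972, -0.0748)
n_5 = (+0.7433, +0.6690)
  (0,1): δ = 101.12°  ·
  (0,2): δ = 10.74°  ✓
  (0,3): δ = 45.03°  ·
  (0,4): δ = 77.92°  ·
  (0,5): δ = 124.20°  ·
  (1,2): δ = 68.14°  ·
  (1,3): δ = 33.84°  ·
  (1,4): δ = 0.96°  ✓
  (1,5): δ = 45.32°  ·
  (2,3): δ = 145.70°  ·
  (2,4): δ = 112.82°  ·
  (2,5): δ = 66.54°  ·
  (3,4): δ = 147.11°  ·
  (3,5): δ = 100.84°  ·
  (4,5): δ = 133.72°  ·
antipodal pairs: 2

count = 2; pairs: (0,2), (1,4)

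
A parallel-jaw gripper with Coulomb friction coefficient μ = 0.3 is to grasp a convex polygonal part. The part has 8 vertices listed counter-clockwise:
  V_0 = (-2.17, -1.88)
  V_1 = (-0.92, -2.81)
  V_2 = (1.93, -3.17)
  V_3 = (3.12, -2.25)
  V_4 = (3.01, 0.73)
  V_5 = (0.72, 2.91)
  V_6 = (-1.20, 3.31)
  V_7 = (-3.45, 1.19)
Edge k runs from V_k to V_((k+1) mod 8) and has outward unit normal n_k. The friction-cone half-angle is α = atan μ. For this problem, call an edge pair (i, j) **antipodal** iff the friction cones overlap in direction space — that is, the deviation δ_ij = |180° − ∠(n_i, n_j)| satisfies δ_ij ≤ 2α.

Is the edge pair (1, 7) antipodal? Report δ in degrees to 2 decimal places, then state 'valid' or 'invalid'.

α = atan 0.3 = 16.70°;  2α = 33.40°
edge 1: e_1 = (+2.85, -0.36);  n_1 = (-0.1253, -0.9921)
edge 7: e_7 = (+1.28, -3.07);  n_7 = (-0.9230, -0.3848)
∠(n_1, n_7) = 60.17°
δ = |180° − 60.17°| = 119.83°
119.83° > 2α = 33.40°  →  invalid

δ = 119.83°, invalid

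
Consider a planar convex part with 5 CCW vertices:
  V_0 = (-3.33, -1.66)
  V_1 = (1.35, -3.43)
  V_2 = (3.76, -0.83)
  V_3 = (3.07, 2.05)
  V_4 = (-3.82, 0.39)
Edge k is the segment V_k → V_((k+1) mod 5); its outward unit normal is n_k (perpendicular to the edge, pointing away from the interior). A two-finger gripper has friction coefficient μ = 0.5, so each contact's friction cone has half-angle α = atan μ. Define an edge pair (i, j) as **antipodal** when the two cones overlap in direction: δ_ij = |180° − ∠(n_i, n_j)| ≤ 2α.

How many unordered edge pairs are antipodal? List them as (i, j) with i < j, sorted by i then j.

α = atan 0.5 = 26.57°;  2α = 53.13°
n_0 = (-0.3538, -0.9353)
n_1 = (+0.7334, -0.6798)
n_2 = (+0.9725, +0.2330)
n_3 = (-0.2342, +0.9722)
n_4 = (-0.9726, -0.2325)
  (0,1): δ = 112.11°  ·
  (0,2): δ = 55.81°  ·
  (0,3): δ = 34.26°  ✓
  (0,4): δ = 124.16°  ·
  (1,2): δ = 123.70°  ·
  (1,3): δ = 33.63°  ✓
  (1,4): δ = 56.27°  ·
  (2,3): δ = 89.93°  ·
  (2,4): δ = 0.03°  ✓
  (3,4): δ = 90.10°  ·
antipodal pairs: 3

count = 3; pairs: (0,3), (1,3), (2,4)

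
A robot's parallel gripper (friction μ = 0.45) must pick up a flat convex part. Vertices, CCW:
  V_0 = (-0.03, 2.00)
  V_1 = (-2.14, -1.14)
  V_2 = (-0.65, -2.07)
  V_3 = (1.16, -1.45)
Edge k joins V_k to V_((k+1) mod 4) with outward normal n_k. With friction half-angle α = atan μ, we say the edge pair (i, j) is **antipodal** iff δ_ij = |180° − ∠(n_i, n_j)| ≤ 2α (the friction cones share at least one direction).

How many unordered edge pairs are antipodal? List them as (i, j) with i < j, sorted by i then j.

count = 2; pairs: (0,2), (1,3)

α = atan 0.45 = 24.23°;  2α = 48.46°
n_0 = (-0.8300, +0.5577)
n_1 = (-0.5295, -0.8483)
n_2 = (+0.3241, -0.9460)
n_3 = (+0.9453, +0.3261)
  (0,1): δ = 88.07°  ·
  (0,2): δ = 37.19°  ✓
  (0,3): δ = 52.93°  ·
  (1,2): δ = 129.12°  ·
  (1,3): δ = 39.00°  ✓
  (2,3): δ = 89.88°  ·
antipodal pairs: 2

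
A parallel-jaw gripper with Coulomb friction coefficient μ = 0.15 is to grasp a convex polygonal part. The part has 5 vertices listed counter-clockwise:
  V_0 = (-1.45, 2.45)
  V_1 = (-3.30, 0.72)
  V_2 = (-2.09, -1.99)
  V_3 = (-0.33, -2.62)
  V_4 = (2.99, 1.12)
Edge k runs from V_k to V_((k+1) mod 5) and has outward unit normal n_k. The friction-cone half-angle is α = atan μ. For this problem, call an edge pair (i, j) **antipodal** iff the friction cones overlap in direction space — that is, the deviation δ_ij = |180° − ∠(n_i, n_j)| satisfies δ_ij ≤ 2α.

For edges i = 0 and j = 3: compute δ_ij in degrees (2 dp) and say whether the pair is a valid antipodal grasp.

δ = 5.32°, valid

α = atan 0.15 = 8.53°;  2α = 17.06°
edge 0: e_0 = (-1.85, -1.73);  n_0 = (-0.6830, +0.7304)
edge 3: e_3 = (+3.32, +3.74);  n_3 = (+0.7479, -0.6639)
∠(n_0, n_3) = 174.68°
δ = |180° − 174.68°| = 5.32°
5.32° ≤ 2α = 17.06°  →  valid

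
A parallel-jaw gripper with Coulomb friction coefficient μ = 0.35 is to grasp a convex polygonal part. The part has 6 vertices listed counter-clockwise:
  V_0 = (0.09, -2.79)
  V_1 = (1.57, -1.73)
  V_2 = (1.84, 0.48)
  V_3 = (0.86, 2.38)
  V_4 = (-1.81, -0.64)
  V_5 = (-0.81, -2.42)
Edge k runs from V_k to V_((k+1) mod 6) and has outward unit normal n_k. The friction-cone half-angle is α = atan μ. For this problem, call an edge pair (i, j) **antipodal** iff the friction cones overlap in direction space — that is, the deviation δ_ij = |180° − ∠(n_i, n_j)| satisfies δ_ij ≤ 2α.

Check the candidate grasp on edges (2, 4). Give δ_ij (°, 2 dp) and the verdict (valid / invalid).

α = atan 0.35 = 19.29°;  2α = 38.58°
edge 2: e_2 = (-0.98, +1.90);  n_2 = (+0.8887, +0.4584)
edge 4: e_4 = (+1.00, -1.78);  n_4 = (-0.8718, -0.4898)
∠(n_2, n_4) = 177.96°
δ = |180° − 177.96°| = 2.04°
2.04° ≤ 2α = 38.58°  →  valid

δ = 2.04°, valid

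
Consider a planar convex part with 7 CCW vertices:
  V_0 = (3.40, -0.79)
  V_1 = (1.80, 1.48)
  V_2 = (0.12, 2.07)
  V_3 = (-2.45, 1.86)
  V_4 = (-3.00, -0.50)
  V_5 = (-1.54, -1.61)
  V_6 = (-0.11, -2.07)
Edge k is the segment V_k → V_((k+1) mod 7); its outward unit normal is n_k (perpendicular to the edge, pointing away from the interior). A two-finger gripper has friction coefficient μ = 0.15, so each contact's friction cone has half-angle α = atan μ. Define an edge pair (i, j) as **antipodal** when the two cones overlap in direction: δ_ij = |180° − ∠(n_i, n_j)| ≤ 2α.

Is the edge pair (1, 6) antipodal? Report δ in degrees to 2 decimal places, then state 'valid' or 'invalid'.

δ = 39.39°, invalid

α = atan 0.15 = 8.53°;  2α = 17.06°
edge 1: e_1 = (-1.68, +0.59);  n_1 = (+0.3314, +0.9435)
edge 6: e_6 = (+3.51, +1.28);  n_6 = (+0.3426, -0.9395)
∠(n_1, n_6) = 140.61°
δ = |180° − 140.61°| = 39.39°
39.39° > 2α = 17.06°  →  invalid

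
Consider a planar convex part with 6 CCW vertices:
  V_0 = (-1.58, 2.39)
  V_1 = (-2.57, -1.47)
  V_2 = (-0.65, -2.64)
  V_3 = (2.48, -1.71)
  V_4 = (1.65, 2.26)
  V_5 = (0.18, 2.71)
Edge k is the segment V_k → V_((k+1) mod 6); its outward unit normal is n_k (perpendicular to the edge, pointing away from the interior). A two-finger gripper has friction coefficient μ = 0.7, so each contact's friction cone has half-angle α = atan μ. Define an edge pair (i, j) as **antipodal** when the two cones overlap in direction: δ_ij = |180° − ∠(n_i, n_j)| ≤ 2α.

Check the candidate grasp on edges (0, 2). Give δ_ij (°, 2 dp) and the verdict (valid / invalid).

α = atan 0.7 = 34.99°;  2α = 69.98°
edge 0: e_0 = (-0.99, -3.86);  n_0 = (-0.9686, +0.2484)
edge 2: e_2 = (+3.13, +0.93);  n_2 = (+0.2848, -0.9586)
∠(n_0, n_2) = 120.93°
δ = |180° − 120.93°| = 59.07°
59.07° ≤ 2α = 69.98°  →  valid

δ = 59.07°, valid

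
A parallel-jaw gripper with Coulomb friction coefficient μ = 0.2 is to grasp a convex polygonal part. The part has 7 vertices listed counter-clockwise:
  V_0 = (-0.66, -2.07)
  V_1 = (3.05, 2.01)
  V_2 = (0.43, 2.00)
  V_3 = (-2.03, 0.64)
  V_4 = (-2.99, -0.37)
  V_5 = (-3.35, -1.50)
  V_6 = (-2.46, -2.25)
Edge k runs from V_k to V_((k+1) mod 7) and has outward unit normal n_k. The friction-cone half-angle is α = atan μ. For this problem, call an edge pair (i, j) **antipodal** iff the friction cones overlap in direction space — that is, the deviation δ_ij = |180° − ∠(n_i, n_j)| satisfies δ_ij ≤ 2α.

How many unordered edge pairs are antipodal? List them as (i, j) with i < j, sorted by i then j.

α = atan 0.2 = 11.31°;  2α = 22.62°
n_0 = (+0.7399, -0.6728)
n_1 = (-0.0038, +1.0000)
n_2 = (-0.4838, +0.8752)
n_3 = (-0.7248, +0.6889)
n_4 = (-0.9528, +0.3036)
n_5 = (-0.6444, -0.7647)
n_6 = (+0.0995, -0.9950)
  (0,1): δ = 47.50°  ·
  (0,2): δ = 18.78°  ✓
  (0,3): δ = 1.27°  ✓
  (0,4): δ = 24.61°  ·
  (0,5): δ = 92.16°  ·
  (0,6): δ = 137.99°  ·
  (1,2): δ = 151.28°  ·
  (1,3): δ = 133.76°  ·
  (1,4): δ = 107.89°  ·
  (1,5): δ = 40.34°  ·
  (1,6): δ = 5.49°  ✓
  (2,3): δ = 162.48°  ·
  (2,4): δ = 136.61°  ·
  (2,5): δ = 69.06°  ·
  (2,6): δ = 23.23°  ·
  (3,4): δ = 154.12°  ·
  (3,5): δ = 86.57°  ·
  (3,6): δ = 40.74°  ·
  (4,5): δ = 112.45°  ·
  (4,6): δ = 66.62°  ·
  (5,6): δ = 134.17°  ·
antipodal pairs: 3

count = 3; pairs: (0,2), (0,3), (1,6)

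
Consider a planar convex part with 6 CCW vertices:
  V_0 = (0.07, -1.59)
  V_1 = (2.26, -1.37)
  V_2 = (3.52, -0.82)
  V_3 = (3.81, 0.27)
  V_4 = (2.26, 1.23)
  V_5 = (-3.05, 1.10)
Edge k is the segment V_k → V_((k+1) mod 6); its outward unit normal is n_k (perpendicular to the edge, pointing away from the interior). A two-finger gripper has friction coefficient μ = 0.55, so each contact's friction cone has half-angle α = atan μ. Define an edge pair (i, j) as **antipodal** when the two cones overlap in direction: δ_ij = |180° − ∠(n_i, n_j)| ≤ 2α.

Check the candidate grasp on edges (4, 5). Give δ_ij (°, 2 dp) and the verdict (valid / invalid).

α = atan 0.55 = 28.81°;  2α = 57.62°
edge 4: e_4 = (-5.31, -0.13);  n_4 = (-0.0245, +0.9997)
edge 5: e_5 = (+3.12, -2.69);  n_5 = (-0.6530, -0.7574)
∠(n_4, n_5) = 137.83°
δ = |180° − 137.83°| = 42.17°
42.17° ≤ 2α = 57.62°  →  valid

δ = 42.17°, valid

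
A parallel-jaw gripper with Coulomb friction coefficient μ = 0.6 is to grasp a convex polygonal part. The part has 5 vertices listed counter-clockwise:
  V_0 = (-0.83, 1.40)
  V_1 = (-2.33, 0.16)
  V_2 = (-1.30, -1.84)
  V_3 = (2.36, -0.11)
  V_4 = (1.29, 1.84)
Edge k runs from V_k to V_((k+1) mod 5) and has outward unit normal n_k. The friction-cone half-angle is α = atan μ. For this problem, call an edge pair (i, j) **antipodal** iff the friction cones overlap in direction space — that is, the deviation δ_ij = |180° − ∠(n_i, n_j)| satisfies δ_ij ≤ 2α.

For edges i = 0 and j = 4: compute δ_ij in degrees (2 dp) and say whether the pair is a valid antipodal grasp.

α = atan 0.6 = 30.96°;  2α = 61.93°
edge 0: e_0 = (-1.50, -1.24);  n_0 = (-0.6371, +0.7707)
edge 4: e_4 = (-2.12, -0.44);  n_4 = (-0.2032, +0.9791)
∠(n_0, n_4) = 27.85°
δ = |180° − 27.85°| = 152.15°
152.15° > 2α = 61.93°  →  invalid

δ = 152.15°, invalid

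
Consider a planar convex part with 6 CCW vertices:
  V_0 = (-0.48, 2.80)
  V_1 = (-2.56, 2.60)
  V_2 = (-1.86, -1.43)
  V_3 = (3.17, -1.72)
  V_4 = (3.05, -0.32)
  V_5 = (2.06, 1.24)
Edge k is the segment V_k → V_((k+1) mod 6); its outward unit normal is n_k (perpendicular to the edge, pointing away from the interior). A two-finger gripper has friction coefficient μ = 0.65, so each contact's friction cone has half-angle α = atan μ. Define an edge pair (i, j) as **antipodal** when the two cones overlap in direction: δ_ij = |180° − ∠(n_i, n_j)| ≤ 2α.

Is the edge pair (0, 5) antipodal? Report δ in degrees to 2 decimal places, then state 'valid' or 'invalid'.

δ = 142.95°, invalid

α = atan 0.65 = 33.02°;  2α = 66.05°
edge 0: e_0 = (-2.08, -0.20);  n_0 = (-0.0957, +0.9954)
edge 5: e_5 = (-2.54, +1.56);  n_5 = (+0.5233, +0.8521)
∠(n_0, n_5) = 37.05°
δ = |180° − 37.05°| = 142.95°
142.95° > 2α = 66.05°  →  invalid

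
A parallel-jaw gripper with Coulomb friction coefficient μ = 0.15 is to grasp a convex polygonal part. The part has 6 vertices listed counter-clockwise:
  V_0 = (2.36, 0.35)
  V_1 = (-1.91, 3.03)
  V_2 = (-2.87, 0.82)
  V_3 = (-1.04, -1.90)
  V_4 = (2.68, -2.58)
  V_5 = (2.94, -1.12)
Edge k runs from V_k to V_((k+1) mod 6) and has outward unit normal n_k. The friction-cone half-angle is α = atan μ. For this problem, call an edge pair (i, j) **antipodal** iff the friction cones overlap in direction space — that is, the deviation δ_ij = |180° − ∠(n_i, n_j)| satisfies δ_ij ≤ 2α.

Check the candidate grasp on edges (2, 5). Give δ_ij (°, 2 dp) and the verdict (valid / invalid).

δ = 12.40°, valid

α = atan 0.15 = 8.53°;  2α = 17.06°
edge 2: e_2 = (+1.83, -2.72);  n_2 = (-0.8297, -0.5582)
edge 5: e_5 = (-0.58, +1.47);  n_5 = (+0.9302, +0.3670)
∠(n_2, n_5) = 167.60°
δ = |180° − 167.60°| = 12.40°
12.40° ≤ 2α = 17.06°  →  valid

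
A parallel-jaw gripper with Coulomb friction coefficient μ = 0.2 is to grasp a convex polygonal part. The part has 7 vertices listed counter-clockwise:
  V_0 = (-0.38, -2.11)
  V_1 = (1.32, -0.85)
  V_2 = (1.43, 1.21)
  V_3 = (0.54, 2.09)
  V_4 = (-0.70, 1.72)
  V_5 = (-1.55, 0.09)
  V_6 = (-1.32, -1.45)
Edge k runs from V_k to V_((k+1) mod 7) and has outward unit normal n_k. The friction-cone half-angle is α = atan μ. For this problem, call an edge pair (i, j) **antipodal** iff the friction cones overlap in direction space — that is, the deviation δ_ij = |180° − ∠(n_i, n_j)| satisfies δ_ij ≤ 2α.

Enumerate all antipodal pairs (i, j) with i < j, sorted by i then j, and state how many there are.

α = atan 0.2 = 11.31°;  2α = 22.62°
n_0 = (+0.5955, -0.8034)
n_1 = (+0.9986, -0.0533)
n_2 = (+0.7031, +0.7111)
n_3 = (-0.2859, +0.9583)
n_4 = (-0.8867, +0.4624)
n_5 = (-0.9890, -0.1477)
n_6 = (-0.5746, -0.8184)
  (0,1): δ = 129.60°  ·
  (0,2): δ = 81.22°  ·
  (0,3): δ = 19.93°  ✓
  (0,4): δ = 25.91°  ·
  (0,5): δ = 61.95°  ·
  (0,6): δ = 108.38°  ·
  (1,2): δ = 131.62°  ·
  (1,3): δ = 70.33°  ·
  (1,4): δ = 24.48°  ·
  (1,5): δ = 11.55°  ✓
  (1,6): δ = 57.98°  ·
  (2,3): δ = 118.71°  ·
  (2,4): δ = 72.86°  ·
  (2,5): δ = 36.83°  ·
  (2,6): δ = 9.60°  ✓
  (3,4): δ = 134.16°  ·
  (3,5): δ = 98.12°  ·
  (3,6): δ = 51.69°  ·
  (4,5): δ = 143.96°  ·
  (4,6): δ = 97.53°  ·
  (5,6): δ = 133.57°  ·
antipodal pairs: 3

count = 3; pairs: (0,3), (1,5), (2,6)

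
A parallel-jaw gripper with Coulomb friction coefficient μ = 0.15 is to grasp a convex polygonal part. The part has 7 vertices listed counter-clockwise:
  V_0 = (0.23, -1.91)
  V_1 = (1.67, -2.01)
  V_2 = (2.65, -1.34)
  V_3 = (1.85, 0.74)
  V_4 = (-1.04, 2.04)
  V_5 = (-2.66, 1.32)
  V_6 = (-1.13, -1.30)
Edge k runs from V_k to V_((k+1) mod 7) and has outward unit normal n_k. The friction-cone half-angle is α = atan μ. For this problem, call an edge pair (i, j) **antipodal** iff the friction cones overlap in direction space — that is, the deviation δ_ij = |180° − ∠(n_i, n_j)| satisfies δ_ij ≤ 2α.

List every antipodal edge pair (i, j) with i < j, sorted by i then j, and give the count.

α = atan 0.15 = 8.53°;  2α = 17.06°
n_0 = (-0.0693, -0.9976)
n_1 = (+0.5644, -0.8255)
n_2 = (+0.9333, +0.3590)
n_3 = (+0.4102, +0.9120)
n_4 = (-0.4061, +0.9138)
n_5 = (-0.8635, -0.5043)
n_6 = (-0.4092, -0.9124)
  (0,1): δ = 141.67°  ·
  (0,2): δ = 64.99°  ·
  (0,3): δ = 20.25°  ·
  (0,4): δ = 27.93°  ·
  (0,5): δ = 124.26°  ·
  (0,6): δ = 159.81°  ·
  (1,2): δ = 103.32°  ·
  (1,3): δ = 58.58°  ·
  (1,4): δ = 10.40°  ✓
  (1,5): δ = 85.92°  ·
  (1,6): δ = 121.48°  ·
  (2,3): δ = 135.26°  ·
  (2,4): δ = 87.08°  ·
  (2,5): δ = 9.25°  ✓
  (2,6): δ = 44.80°  ·
  (3,4): δ = 131.82°  ·
  (3,5): δ = 35.50°  ·
  (3,6): δ = 0.06°  ✓
  (4,5): δ = 83.68°  ·
  (4,6): δ = 48.12°  ·
  (5,6): δ = 144.44°  ·
antipodal pairs: 3

count = 3; pairs: (1,4), (2,5), (3,6)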